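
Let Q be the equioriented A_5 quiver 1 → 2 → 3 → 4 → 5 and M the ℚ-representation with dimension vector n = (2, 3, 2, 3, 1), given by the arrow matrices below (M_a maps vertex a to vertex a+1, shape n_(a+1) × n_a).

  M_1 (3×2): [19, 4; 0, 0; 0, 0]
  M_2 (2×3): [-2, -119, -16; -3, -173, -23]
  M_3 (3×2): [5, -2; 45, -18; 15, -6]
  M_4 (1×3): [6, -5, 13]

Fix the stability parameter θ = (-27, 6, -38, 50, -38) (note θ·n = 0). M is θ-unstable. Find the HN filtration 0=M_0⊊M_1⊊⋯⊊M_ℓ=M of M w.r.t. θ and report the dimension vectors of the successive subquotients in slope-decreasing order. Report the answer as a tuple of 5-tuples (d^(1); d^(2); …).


Interval decomposition of M: I[1,1], I[1,4], I[2,2], I[2,3], I[4,4], I[4,5].
HN type (ℓ=4): μ^(1)=50; μ^(2)=6; μ^(3)=-16; μ^(4)=-27

((0, 0, 0, 2, 0); (0, 1, 0, 1, 1); (0, 2, 2, 0, 0); (2, 0, 0, 0, 0))


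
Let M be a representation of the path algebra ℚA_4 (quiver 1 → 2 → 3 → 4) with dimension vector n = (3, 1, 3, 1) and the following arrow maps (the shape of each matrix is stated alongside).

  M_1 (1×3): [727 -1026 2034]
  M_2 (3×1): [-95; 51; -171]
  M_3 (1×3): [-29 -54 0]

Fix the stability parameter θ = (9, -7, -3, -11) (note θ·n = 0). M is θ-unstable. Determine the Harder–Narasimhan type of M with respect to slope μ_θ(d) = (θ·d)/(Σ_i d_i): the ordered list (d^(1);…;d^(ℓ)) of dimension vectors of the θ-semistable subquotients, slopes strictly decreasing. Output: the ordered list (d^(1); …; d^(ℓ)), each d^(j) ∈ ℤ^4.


Via rank(M_{q-1}∘⋯∘M_p): M ≅ I[1,1]^2, I[1,4], I[3,3]^2.
μ_θ-semistable layers: μ^(1)=9; μ^(2)=-3

((2, 0, 0, 0); (1, 1, 3, 1))


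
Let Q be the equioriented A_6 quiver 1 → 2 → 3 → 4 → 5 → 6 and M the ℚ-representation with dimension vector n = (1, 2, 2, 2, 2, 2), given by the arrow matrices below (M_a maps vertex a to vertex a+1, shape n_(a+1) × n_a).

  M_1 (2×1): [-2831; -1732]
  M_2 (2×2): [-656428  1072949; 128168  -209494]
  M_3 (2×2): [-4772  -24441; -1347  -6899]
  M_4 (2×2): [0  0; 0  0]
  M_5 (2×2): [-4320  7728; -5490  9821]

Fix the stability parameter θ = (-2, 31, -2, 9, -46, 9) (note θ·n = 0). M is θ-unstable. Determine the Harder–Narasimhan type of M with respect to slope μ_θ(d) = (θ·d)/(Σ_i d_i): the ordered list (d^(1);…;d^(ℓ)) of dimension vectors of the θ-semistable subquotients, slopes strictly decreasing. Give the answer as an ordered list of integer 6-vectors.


Barcode: M ≅ I[1,2], I[2,4], I[3,4], I[5,5], I[5,6], I[6,6]. HN layers by μ_θ (5 steps, strictly decreasing):
  μ^(1)=31; μ^(2)=38/3; μ^(3)=9; μ^(4)=-2; μ^(5)=-46

((0, 1, 0, 0, 0, 0); (0, 1, 1, 1, 0, 0); (0, 0, 0, 1, 0, 2); (1, 0, 1, 0, 0, 0); (0, 0, 0, 0, 2, 0))


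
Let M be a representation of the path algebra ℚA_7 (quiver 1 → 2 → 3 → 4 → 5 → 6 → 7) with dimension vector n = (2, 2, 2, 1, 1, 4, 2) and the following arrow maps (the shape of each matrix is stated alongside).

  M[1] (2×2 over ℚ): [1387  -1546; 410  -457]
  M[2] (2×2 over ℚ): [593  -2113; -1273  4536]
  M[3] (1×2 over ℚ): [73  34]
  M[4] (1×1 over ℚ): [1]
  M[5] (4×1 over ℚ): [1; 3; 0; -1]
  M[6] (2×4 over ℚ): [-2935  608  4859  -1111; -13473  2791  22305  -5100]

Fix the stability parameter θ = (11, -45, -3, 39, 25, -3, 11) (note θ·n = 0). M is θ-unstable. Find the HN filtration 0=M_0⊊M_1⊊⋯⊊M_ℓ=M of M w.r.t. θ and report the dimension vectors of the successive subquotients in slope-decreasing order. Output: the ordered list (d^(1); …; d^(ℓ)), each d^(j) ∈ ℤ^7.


Interval decomposition of M: I[1,3], I[1,6], I[6,6], I[6,7]^2.
HN type (ℓ=4): μ^(1)=61/3; μ^(2)=11; μ^(3)=-3; μ^(4)=-17

((0, 0, 0, 1, 1, 1, 0); (0, 0, 0, 0, 0, 0, 2); (0, 0, 2, 0, 0, 3, 0); (2, 2, 0, 0, 0, 0, 0))


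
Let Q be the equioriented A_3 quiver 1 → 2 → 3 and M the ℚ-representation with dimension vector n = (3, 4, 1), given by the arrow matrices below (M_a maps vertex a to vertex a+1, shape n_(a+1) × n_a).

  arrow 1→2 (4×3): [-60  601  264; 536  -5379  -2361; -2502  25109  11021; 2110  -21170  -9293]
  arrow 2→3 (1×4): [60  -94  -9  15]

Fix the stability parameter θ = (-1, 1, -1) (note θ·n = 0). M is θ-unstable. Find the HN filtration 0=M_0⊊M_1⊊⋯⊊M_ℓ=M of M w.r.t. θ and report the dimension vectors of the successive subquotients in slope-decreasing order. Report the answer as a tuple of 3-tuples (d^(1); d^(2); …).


Via rank(M_{q-1}∘⋯∘M_p): M ≅ I[1,2]^2, I[1,3], I[2,2].
μ_θ-semistable layers: μ^(1)=1; μ^(2)=0; μ^(3)=-1

((0, 3, 0); (0, 1, 1); (3, 0, 0))


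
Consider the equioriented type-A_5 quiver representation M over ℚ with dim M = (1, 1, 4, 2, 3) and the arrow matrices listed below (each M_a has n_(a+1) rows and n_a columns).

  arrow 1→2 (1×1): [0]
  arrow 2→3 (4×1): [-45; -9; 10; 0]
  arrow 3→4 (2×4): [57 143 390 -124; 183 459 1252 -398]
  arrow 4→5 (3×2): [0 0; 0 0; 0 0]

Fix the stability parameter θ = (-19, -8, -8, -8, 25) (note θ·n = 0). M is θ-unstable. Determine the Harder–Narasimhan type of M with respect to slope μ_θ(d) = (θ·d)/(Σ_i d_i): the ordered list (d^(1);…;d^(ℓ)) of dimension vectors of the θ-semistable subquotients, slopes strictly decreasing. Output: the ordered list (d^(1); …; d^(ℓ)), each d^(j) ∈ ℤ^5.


Via rank(M_{q-1}∘⋯∘M_p): M ≅ I[1,1], I[2,4], I[3,3]^2, I[3,4], I[5,5]^3.
μ_θ-semistable layers: μ^(1)=25; μ^(2)=-8; μ^(3)=-19

((0, 0, 0, 0, 3); (0, 1, 4, 2, 0); (1, 0, 0, 0, 0))


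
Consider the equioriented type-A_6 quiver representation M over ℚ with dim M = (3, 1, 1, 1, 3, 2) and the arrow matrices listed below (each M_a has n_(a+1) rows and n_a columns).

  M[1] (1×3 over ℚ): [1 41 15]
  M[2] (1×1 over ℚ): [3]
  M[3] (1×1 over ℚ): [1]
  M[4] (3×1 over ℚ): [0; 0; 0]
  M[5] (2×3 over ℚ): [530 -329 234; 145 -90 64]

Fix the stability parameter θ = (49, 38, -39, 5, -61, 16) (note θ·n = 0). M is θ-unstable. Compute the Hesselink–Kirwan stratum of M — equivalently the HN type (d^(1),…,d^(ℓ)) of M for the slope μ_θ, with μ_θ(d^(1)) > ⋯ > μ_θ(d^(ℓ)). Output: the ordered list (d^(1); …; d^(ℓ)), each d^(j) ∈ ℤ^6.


Barcode: M ≅ I[1,1]^2, I[1,4], I[5,5], I[5,6]^2. HN layers by μ_θ (4 steps, strictly decreasing):
  μ^(1)=49; μ^(2)=16; μ^(3)=53/4; μ^(4)=-61

((2, 0, 0, 0, 0, 0); (0, 0, 0, 0, 0, 2); (1, 1, 1, 1, 0, 0); (0, 0, 0, 0, 3, 0))


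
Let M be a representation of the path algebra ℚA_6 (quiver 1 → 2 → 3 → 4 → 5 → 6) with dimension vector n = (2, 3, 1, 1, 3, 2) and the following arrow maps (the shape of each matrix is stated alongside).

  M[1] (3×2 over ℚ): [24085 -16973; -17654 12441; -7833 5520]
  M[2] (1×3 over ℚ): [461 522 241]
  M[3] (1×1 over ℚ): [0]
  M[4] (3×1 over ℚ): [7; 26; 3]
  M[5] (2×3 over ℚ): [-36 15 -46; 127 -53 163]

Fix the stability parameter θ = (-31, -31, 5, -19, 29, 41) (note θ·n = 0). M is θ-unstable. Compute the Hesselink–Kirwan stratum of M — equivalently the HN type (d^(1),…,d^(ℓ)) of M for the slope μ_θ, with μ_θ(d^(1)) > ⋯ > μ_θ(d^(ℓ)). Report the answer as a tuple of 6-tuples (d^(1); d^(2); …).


Barcode: M ≅ I[1,2], I[1,3], I[2,2], I[4,5], I[5,6]^2. HN layers by μ_θ (5 steps, strictly decreasing):
  μ^(1)=41; μ^(2)=29; μ^(3)=5; μ^(4)=-19; μ^(5)=-31

((0, 0, 0, 0, 0, 2); (0, 0, 0, 0, 3, 0); (0, 0, 1, 0, 0, 0); (0, 0, 0, 1, 0, 0); (2, 3, 0, 0, 0, 0))


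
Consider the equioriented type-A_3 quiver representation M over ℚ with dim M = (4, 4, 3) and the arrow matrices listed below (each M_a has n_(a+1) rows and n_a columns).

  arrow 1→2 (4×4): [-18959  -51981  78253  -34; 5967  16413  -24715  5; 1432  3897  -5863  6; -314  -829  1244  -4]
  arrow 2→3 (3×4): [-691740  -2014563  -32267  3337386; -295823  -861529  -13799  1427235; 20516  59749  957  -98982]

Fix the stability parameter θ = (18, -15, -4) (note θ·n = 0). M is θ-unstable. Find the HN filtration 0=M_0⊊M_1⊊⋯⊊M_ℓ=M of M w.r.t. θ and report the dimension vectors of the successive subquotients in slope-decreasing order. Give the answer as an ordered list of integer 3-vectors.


Via rank(M_{q-1}∘⋯∘M_p): M ≅ I[1,2]^2, I[1,3]^2, I[3,3].
μ_θ-semistable layers: μ^(1)=3/2; μ^(2)=-1/3; μ^(3)=-4

((2, 2, 0); (2, 2, 2); (0, 0, 1))


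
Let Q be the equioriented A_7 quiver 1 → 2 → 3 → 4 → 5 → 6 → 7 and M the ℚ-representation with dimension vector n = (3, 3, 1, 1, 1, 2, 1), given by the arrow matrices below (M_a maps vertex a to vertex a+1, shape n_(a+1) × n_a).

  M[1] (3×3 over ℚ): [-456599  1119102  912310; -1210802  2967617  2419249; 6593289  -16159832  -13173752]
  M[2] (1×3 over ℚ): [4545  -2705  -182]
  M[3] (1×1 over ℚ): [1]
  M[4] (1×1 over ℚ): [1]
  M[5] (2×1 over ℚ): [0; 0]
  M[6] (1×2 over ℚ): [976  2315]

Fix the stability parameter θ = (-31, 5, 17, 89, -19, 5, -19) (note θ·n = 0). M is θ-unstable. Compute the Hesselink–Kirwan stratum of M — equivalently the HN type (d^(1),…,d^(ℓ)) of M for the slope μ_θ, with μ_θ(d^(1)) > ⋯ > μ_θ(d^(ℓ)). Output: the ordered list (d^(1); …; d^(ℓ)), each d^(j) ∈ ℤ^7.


Barcode: M ≅ I[1,2]^2, I[1,5], I[6,6], I[6,7]. HN layers by μ_θ (5 steps, strictly decreasing):
  μ^(1)=35; μ^(2)=17; μ^(3)=5; μ^(4)=-7; μ^(5)=-31

((0, 0, 0, 1, 1, 0, 0); (0, 0, 1, 0, 0, 0, 0); (0, 3, 0, 0, 0, 1, 0); (0, 0, 0, 0, 0, 1, 1); (3, 0, 0, 0, 0, 0, 0))


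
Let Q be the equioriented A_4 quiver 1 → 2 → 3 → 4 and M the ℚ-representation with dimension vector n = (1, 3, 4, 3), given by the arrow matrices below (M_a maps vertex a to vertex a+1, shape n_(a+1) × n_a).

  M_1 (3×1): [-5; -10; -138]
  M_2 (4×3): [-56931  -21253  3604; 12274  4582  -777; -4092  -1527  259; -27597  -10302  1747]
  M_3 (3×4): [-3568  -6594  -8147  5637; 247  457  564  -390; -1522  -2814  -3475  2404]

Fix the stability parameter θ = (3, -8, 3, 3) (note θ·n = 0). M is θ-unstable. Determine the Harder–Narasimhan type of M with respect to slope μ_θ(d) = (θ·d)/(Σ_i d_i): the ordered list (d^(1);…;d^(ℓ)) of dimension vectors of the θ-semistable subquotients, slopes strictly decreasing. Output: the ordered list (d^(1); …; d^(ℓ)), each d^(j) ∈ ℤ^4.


Via rank(M_{q-1}∘⋯∘M_p): M ≅ I[1,4], I[2,4]^2, I[3,3].
μ_θ-semistable layers: μ^(1)=3; μ^(2)=-5/2; μ^(3)=-8

((0, 0, 4, 3); (1, 1, 0, 0); (0, 2, 0, 0))


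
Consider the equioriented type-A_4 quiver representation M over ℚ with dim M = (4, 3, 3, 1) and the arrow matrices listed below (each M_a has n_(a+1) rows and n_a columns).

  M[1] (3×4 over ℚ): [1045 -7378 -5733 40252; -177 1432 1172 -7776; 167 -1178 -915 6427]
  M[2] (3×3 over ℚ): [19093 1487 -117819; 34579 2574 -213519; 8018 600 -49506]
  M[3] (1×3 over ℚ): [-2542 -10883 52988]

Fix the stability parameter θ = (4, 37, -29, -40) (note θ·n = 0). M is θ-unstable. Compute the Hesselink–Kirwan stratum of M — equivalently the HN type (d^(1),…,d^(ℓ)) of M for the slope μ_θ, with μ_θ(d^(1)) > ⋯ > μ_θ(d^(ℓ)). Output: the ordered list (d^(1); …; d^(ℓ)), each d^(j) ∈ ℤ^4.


Barcode: M ≅ I[1,1], I[1,2], I[1,3], I[1,4], I[3,3]. HN layers by μ_θ (4 steps, strictly decreasing):
  μ^(1)=37; μ^(2)=4; μ^(3)=-7; μ^(4)=-29

((0, 1, 0, 0); (3, 1, 1, 0); (1, 1, 1, 1); (0, 0, 1, 0))


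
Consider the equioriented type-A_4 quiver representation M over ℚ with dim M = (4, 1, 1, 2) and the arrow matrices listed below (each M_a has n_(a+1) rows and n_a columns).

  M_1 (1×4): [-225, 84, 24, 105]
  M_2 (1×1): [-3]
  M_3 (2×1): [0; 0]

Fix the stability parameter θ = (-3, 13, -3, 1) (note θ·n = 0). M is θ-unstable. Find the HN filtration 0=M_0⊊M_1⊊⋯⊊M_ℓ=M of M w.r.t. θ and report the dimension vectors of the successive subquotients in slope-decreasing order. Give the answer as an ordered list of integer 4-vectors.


Interval decomposition of M: I[1,1]^3, I[1,3], I[4,4]^2.
HN type (ℓ=3): μ^(1)=5; μ^(2)=1; μ^(3)=-3

((0, 1, 1, 0); (0, 0, 0, 2); (4, 0, 0, 0))


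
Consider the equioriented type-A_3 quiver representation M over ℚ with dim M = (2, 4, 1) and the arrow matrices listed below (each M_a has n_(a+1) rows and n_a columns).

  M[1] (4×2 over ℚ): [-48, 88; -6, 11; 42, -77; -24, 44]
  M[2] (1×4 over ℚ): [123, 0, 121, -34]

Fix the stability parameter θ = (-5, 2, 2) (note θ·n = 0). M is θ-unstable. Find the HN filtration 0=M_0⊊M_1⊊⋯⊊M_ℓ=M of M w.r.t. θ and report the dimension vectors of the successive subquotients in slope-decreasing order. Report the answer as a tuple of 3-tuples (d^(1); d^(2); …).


Barcode: M ≅ I[1,1], I[1,3], I[2,2]^3. HN layers by μ_θ (2 steps, strictly decreasing):
  μ^(1)=2; μ^(2)=-5

((0, 4, 1); (2, 0, 0))


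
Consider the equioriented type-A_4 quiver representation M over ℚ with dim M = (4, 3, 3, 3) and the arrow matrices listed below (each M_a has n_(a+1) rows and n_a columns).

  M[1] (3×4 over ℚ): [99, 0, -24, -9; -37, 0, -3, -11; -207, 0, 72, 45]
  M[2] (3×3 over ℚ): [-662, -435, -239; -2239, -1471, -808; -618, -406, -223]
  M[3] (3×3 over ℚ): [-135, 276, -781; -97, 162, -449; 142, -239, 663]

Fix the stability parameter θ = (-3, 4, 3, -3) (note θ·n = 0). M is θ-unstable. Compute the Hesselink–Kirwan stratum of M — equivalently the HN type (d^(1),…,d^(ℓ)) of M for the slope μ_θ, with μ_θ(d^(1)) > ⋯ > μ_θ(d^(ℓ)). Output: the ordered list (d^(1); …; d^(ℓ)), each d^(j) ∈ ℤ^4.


Barcode: M ≅ I[1,1]^2, I[1,4]^2, I[2,4]. HN layers by μ_θ (2 steps, strictly decreasing):
  μ^(1)=4/3; μ^(2)=-3

((0, 3, 3, 3); (4, 0, 0, 0))


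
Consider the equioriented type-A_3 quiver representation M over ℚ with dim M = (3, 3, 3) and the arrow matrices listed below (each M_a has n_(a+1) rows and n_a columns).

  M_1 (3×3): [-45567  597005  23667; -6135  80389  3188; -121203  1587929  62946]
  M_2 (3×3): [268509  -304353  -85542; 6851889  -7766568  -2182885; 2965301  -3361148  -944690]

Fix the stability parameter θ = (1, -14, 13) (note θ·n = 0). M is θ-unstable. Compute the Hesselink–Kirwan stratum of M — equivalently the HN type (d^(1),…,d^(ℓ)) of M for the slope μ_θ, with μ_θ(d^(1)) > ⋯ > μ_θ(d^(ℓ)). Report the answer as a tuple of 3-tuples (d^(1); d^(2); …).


Interval decomposition of M: I[1,1], I[1,3]^2, I[2,3].
HN type (ℓ=4): μ^(1)=13; μ^(2)=1; μ^(3)=-13/2; μ^(4)=-14

((0, 0, 3); (1, 0, 0); (2, 2, 0); (0, 1, 0))


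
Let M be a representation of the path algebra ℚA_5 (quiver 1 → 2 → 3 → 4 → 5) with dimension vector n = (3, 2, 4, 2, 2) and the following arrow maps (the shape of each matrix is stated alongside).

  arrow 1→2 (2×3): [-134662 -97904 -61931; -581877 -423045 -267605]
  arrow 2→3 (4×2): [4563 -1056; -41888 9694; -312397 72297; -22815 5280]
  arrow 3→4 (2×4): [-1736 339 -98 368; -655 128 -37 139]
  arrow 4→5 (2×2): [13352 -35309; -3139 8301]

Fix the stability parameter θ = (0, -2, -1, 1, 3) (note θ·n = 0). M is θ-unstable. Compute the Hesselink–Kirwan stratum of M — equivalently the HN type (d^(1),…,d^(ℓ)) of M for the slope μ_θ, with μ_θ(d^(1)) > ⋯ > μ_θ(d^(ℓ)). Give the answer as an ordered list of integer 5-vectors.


Interval decomposition of M: I[1,1], I[1,5]^2, I[3,3]^2.
HN type (ℓ=4): μ^(1)=3; μ^(2)=1; μ^(3)=0; μ^(4)=-1

((0, 0, 0, 0, 2); (0, 0, 0, 2, 0); (1, 0, 0, 0, 0); (2, 2, 4, 0, 0))


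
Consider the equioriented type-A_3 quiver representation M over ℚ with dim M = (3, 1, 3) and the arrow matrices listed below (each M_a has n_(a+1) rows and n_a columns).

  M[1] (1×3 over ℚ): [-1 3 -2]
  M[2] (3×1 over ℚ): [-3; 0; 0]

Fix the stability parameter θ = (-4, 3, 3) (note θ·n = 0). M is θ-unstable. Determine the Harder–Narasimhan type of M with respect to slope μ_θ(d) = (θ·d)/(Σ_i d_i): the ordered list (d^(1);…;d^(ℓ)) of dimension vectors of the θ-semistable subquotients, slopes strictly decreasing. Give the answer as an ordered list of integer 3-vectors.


Interval decomposition of M: I[1,1]^2, I[1,3], I[3,3]^2.
HN type (ℓ=2): μ^(1)=3; μ^(2)=-4

((0, 1, 3); (3, 0, 0))


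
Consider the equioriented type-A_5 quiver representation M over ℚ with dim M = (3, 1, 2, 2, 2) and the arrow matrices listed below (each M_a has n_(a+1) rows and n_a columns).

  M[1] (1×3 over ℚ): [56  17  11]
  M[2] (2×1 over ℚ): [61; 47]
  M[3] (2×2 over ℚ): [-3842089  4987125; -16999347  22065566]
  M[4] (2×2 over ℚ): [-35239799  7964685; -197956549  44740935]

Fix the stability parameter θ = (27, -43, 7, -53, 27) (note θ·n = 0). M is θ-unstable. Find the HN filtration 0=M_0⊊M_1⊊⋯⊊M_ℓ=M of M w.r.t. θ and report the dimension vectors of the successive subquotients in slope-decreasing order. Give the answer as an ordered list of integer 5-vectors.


Via rank(M_{q-1}∘⋯∘M_p): M ≅ I[1,1]^2, I[1,5], I[3,4], I[5,5].
μ_θ-semistable layers: μ^(1)=27; μ^(2)=-31/2; μ^(3)=-23

((2, 0, 0, 0, 2); (1, 1, 1, 1, 0); (0, 0, 1, 1, 0))


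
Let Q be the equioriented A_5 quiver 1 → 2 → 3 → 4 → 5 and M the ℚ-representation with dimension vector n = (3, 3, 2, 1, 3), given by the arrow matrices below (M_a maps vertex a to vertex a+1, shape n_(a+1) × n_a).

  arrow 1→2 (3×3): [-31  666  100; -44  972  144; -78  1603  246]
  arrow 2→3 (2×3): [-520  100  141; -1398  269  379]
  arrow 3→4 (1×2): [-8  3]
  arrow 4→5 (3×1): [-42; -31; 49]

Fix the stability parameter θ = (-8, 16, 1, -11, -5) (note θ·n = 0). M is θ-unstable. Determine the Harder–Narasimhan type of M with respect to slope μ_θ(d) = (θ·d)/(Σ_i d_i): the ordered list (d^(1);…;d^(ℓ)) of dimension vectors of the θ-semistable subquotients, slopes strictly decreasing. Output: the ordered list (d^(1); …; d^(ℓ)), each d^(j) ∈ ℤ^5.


Barcode: M ≅ I[1,2], I[1,3], I[1,5], I[5,5]^2. HN layers by μ_θ (5 steps, strictly decreasing):
  μ^(1)=16; μ^(2)=17/2; μ^(3)=1/4; μ^(4)=-5; μ^(5)=-8

((0, 1, 0, 0, 0); (0, 1, 1, 0, 0); (0, 1, 1, 1, 1); (0, 0, 0, 0, 2); (3, 0, 0, 0, 0))


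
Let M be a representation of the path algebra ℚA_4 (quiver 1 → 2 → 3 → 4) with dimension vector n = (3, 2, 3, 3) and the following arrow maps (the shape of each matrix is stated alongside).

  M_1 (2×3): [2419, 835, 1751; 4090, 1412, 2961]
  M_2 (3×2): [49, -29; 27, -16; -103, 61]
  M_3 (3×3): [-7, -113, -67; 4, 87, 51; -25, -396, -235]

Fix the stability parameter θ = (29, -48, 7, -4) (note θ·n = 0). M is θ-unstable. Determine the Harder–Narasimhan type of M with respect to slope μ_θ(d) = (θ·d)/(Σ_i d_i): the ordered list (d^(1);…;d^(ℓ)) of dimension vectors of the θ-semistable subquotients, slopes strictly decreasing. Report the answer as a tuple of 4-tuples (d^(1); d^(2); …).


Barcode: M ≅ I[1,1], I[1,4]^2, I[3,4]. HN layers by μ_θ (3 steps, strictly decreasing):
  μ^(1)=29; μ^(2)=3/2; μ^(3)=-19/2

((1, 0, 0, 0); (0, 0, 3, 3); (2, 2, 0, 0))


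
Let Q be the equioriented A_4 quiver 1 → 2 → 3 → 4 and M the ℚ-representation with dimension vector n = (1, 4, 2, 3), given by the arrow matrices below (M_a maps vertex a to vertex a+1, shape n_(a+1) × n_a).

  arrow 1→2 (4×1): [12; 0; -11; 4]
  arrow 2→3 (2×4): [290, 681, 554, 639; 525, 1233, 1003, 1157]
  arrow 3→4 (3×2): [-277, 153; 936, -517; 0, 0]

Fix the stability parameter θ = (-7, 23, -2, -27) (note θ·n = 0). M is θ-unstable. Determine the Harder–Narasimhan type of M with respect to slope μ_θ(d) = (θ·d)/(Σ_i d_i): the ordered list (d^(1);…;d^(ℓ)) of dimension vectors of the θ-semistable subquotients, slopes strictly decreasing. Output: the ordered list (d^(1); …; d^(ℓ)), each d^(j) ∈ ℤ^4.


Barcode: M ≅ I[1,4], I[2,2]^2, I[2,4], I[4,4]. HN layers by μ_θ (4 steps, strictly decreasing):
  μ^(1)=23; μ^(2)=-2; μ^(3)=-7; μ^(4)=-27

((0, 2, 0, 0); (0, 2, 2, 2); (1, 0, 0, 0); (0, 0, 0, 1))


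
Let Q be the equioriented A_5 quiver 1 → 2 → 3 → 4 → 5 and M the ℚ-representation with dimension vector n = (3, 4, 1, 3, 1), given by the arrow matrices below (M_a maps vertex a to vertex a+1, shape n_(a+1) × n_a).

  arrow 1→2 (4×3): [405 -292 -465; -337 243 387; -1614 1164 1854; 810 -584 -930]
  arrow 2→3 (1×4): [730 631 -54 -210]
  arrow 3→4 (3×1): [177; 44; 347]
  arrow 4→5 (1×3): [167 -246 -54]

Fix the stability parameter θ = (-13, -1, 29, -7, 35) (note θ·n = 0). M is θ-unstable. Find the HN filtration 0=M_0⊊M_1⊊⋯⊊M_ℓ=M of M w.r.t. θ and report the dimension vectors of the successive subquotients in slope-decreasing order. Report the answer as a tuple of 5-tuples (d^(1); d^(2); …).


Barcode: M ≅ I[1,1], I[1,2], I[1,5], I[2,2]^2, I[4,4]^2. HN layers by μ_θ (5 steps, strictly decreasing):
  μ^(1)=35; μ^(2)=11; μ^(3)=-1; μ^(4)=-7; μ^(5)=-13

((0, 0, 0, 0, 1); (0, 0, 1, 1, 0); (0, 4, 0, 0, 0); (0, 0, 0, 2, 0); (3, 0, 0, 0, 0))


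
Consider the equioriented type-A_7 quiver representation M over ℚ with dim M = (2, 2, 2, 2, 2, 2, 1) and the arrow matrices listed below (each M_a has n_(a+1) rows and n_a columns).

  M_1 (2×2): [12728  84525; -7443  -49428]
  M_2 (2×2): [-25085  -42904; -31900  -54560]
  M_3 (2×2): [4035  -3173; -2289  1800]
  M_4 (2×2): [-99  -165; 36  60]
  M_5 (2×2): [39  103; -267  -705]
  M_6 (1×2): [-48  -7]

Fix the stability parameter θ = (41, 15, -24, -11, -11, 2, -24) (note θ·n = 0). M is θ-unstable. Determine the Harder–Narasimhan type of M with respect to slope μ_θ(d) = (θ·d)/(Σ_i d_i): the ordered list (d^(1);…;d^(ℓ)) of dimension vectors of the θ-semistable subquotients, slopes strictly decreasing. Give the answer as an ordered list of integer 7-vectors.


Via rank(M_{q-1}∘⋯∘M_p): M ≅ I[1,2], I[1,4], I[3,7], I[5,6].
μ_θ-semistable layers: μ^(1)=28; μ^(2)=21/4; μ^(3)=2; μ^(4)=-11; μ^(5)=-24

((1, 1, 0, 0, 0, 0, 0); (1, 1, 1, 1, 0, 0, 0); (0, 0, 0, 0, 0, 1, 0); (0, 0, 0, 1, 2, 1, 1); (0, 0, 1, 0, 0, 0, 0))


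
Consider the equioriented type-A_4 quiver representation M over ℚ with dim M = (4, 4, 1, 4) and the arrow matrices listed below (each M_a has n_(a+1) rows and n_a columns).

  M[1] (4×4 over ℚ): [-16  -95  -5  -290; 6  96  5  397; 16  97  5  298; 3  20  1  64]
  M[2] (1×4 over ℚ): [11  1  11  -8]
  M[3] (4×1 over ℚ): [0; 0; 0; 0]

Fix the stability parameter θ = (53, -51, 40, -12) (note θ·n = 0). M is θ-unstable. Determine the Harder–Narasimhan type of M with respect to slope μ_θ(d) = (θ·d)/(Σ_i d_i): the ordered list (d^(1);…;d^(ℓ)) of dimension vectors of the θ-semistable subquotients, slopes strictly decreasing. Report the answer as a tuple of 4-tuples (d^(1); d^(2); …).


Interval decomposition of M: I[1,2]^3, I[1,3], I[4,4]^4.
HN type (ℓ=3): μ^(1)=40; μ^(2)=1; μ^(3)=-12

((0, 0, 1, 0); (4, 4, 0, 0); (0, 0, 0, 4))


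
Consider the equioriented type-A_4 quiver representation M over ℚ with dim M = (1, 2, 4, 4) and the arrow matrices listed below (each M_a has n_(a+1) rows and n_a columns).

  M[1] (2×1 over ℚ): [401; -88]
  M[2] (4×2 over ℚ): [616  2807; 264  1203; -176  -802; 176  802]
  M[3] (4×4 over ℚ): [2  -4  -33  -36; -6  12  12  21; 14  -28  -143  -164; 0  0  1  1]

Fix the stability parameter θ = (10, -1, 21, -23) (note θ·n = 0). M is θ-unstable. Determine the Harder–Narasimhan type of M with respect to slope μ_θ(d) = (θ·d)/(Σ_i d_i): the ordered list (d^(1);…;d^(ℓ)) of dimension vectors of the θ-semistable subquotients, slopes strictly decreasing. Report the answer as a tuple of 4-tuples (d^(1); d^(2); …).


Barcode: M ≅ I[1,2], I[2,4], I[3,3]^2, I[3,4], I[4,4]^2. HN layers by μ_θ (4 steps, strictly decreasing):
  μ^(1)=21; μ^(2)=9/2; μ^(3)=-1; μ^(4)=-23

((0, 0, 2, 0); (1, 1, 0, 0); (0, 1, 2, 2); (0, 0, 0, 2))


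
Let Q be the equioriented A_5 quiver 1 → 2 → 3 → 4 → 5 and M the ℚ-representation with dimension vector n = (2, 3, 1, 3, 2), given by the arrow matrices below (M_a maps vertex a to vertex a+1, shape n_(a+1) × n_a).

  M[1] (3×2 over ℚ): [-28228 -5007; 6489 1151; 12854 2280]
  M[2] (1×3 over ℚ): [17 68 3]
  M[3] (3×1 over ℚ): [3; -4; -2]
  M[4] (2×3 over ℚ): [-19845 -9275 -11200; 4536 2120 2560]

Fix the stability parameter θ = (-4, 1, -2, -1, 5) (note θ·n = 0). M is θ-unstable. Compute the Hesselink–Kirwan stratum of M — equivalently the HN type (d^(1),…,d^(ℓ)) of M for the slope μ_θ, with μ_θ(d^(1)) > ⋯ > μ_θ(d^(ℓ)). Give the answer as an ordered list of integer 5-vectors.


Via rank(M_{q-1}∘⋯∘M_p): M ≅ I[1,2], I[1,5], I[2,2], I[4,4]^2, I[5,5].
μ_θ-semistable layers: μ^(1)=5; μ^(2)=1; μ^(3)=-2/3; μ^(4)=-1; μ^(5)=-4

((0, 0, 0, 0, 2); (0, 2, 0, 0, 0); (0, 1, 1, 1, 0); (0, 0, 0, 2, 0); (2, 0, 0, 0, 0))


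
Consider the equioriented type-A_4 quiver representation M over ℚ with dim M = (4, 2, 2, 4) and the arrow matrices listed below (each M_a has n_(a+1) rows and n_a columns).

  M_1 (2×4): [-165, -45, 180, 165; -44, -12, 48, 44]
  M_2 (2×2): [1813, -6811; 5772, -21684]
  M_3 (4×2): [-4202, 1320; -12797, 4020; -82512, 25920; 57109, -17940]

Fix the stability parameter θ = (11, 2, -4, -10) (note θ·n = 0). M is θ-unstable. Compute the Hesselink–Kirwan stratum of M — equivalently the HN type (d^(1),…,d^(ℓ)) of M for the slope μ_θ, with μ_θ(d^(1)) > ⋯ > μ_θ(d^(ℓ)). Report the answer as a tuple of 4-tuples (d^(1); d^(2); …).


Interval decomposition of M: I[1,1]^3, I[1,4], I[2,2], I[3,3], I[4,4]^3.
HN type (ℓ=5): μ^(1)=11; μ^(2)=2; μ^(3)=-1/4; μ^(4)=-4; μ^(5)=-10

((3, 0, 0, 0); (0, 1, 0, 0); (1, 1, 1, 1); (0, 0, 1, 0); (0, 0, 0, 3))


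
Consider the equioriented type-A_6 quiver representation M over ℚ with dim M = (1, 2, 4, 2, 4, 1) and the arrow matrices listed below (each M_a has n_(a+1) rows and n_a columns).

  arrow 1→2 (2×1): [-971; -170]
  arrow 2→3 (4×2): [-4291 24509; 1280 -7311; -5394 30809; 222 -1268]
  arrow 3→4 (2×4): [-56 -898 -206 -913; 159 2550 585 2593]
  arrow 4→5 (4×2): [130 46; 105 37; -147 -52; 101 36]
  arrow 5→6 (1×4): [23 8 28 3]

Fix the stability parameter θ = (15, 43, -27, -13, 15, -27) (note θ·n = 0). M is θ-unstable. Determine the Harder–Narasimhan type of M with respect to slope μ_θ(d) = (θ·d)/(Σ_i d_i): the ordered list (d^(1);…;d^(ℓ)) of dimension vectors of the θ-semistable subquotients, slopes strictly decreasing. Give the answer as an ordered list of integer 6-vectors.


Barcode: M ≅ I[1,5], I[2,3], I[3,3], I[3,6], I[5,5]^2. HN layers by μ_θ (6 steps, strictly decreasing):
  μ^(1)=15; μ^(2)=8; μ^(3)=9/2; μ^(4)=-6; μ^(5)=-13; μ^(6)=-27

((0, 0, 0, 0, 3, 0); (0, 1, 1, 0, 0, 0); (1, 1, 1, 1, 0, 0); (0, 0, 0, 0, 1, 1); (0, 0, 0, 1, 0, 0); (0, 0, 2, 0, 0, 0))


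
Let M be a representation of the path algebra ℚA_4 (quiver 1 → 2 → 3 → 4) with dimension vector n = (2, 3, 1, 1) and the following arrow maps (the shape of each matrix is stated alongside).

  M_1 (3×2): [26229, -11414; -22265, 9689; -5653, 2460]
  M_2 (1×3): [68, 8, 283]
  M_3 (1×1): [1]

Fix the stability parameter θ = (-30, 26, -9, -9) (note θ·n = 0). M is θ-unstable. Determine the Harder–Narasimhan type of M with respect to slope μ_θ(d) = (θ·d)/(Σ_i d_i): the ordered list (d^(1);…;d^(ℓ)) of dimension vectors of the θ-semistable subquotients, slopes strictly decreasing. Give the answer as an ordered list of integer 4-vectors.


Interval decomposition of M: I[1,2], I[1,4], I[2,2].
HN type (ℓ=3): μ^(1)=26; μ^(2)=8/3; μ^(3)=-30

((0, 2, 0, 0); (0, 1, 1, 1); (2, 0, 0, 0))


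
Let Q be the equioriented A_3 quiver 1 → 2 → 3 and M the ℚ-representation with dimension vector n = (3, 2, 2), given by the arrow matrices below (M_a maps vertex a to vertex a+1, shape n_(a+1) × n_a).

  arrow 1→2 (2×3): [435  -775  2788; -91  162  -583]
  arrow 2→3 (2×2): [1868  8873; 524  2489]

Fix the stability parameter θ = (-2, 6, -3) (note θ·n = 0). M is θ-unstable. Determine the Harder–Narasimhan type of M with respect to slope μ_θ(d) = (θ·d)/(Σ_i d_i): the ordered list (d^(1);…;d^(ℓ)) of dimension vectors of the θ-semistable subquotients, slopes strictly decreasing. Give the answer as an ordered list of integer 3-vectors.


Barcode: M ≅ I[1,1], I[1,2], I[1,3], I[3,3]. HN layers by μ_θ (4 steps, strictly decreasing):
  μ^(1)=6; μ^(2)=3/2; μ^(3)=-2; μ^(4)=-3

((0, 1, 0); (0, 1, 1); (3, 0, 0); (0, 0, 1))


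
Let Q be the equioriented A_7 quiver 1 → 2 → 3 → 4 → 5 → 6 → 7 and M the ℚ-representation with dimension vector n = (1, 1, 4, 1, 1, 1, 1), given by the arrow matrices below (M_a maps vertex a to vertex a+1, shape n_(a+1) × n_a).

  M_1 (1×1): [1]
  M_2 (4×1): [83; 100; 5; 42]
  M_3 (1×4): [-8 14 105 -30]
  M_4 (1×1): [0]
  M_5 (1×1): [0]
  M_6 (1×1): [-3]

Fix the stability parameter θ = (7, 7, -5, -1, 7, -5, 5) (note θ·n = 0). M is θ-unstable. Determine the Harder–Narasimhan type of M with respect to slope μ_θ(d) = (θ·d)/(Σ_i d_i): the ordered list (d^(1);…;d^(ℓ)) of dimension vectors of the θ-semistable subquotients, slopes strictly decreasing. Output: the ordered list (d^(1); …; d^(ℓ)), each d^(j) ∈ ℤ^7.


Via rank(M_{q-1}∘⋯∘M_p): M ≅ I[1,4], I[3,3]^3, I[5,5], I[6,7].
μ_θ-semistable layers: μ^(1)=7; μ^(2)=5; μ^(3)=2; μ^(4)=-5

((0, 0, 0, 0, 1, 0, 0); (0, 0, 0, 0, 0, 0, 1); (1, 1, 1, 1, 0, 0, 0); (0, 0, 3, 0, 0, 1, 0))


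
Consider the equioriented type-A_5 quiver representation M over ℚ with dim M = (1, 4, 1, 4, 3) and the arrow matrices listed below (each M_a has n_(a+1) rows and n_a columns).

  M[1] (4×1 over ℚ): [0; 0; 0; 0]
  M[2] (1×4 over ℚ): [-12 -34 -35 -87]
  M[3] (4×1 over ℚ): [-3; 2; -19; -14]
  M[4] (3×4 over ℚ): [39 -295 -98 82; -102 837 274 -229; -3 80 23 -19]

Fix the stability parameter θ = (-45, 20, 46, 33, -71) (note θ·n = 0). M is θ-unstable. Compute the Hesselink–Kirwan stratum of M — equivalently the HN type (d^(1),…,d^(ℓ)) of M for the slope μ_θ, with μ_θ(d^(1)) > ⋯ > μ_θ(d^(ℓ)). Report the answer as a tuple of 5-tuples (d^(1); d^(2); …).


Via rank(M_{q-1}∘⋯∘M_p): M ≅ I[1,1], I[2,2]^3, I[2,5], I[4,4], I[4,5]^2.
μ_θ-semistable layers: μ^(1)=33; μ^(2)=20; μ^(3)=7; μ^(4)=-19; μ^(5)=-45

((0, 0, 0, 1, 0); (0, 3, 0, 0, 0); (0, 1, 1, 1, 1); (0, 0, 0, 2, 2); (1, 0, 0, 0, 0))


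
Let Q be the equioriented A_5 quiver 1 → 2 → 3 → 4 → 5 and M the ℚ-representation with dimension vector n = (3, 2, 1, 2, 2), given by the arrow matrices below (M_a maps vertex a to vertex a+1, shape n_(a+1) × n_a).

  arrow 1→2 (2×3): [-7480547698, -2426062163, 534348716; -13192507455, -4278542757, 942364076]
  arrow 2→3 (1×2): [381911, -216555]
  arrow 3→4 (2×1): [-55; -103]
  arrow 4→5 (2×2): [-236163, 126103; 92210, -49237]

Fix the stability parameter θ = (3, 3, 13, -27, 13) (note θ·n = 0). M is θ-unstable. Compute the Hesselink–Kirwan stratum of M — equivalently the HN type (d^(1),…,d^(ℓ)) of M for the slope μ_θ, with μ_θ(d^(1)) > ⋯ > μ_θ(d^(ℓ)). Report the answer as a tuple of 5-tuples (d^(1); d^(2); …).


Interval decomposition of M: I[1,1], I[1,2], I[1,5], I[4,5].
HN type (ℓ=4): μ^(1)=13; μ^(2)=3; μ^(3)=-2; μ^(4)=-27

((0, 0, 0, 0, 2); (2, 1, 0, 0, 0); (1, 1, 1, 1, 0); (0, 0, 0, 1, 0))


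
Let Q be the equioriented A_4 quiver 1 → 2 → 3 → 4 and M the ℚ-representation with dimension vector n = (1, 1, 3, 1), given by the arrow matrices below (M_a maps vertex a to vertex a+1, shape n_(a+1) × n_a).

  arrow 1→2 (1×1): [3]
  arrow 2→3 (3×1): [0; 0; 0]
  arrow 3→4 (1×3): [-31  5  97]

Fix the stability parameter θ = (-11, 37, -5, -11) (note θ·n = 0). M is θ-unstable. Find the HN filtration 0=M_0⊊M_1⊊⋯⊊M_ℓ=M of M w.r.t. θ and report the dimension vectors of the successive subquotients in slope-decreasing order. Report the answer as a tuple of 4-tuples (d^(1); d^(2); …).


Via rank(M_{q-1}∘⋯∘M_p): M ≅ I[1,2], I[3,3]^2, I[3,4].
μ_θ-semistable layers: μ^(1)=37; μ^(2)=-5; μ^(3)=-8; μ^(4)=-11

((0, 1, 0, 0); (0, 0, 2, 0); (0, 0, 1, 1); (1, 0, 0, 0))


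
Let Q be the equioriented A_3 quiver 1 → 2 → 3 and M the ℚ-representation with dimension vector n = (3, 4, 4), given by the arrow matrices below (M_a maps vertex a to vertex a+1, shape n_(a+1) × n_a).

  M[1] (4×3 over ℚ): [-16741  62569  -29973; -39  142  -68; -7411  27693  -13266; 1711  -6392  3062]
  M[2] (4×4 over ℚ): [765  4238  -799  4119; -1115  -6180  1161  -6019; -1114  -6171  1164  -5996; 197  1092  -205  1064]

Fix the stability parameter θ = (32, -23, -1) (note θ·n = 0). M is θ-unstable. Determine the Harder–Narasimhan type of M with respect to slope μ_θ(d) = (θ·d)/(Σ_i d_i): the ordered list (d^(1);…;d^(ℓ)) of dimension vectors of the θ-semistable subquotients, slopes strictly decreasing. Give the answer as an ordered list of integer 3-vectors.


Interval decomposition of M: I[1,3]^3, I[2,2], I[3,3].
HN type (ℓ=3): μ^(1)=8/3; μ^(2)=-1; μ^(3)=-23

((3, 3, 3); (0, 0, 1); (0, 1, 0))


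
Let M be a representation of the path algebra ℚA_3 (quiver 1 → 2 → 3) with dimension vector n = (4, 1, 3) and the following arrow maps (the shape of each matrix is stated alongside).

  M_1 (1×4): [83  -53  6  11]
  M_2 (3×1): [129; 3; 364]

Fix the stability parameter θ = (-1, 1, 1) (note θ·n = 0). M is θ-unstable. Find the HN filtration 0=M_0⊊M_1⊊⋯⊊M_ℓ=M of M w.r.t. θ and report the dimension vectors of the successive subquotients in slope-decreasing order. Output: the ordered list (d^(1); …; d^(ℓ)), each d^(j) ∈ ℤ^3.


Via rank(M_{q-1}∘⋯∘M_p): M ≅ I[1,1]^3, I[1,3], I[3,3]^2.
μ_θ-semistable layers: μ^(1)=1; μ^(2)=-1

((0, 1, 3); (4, 0, 0))


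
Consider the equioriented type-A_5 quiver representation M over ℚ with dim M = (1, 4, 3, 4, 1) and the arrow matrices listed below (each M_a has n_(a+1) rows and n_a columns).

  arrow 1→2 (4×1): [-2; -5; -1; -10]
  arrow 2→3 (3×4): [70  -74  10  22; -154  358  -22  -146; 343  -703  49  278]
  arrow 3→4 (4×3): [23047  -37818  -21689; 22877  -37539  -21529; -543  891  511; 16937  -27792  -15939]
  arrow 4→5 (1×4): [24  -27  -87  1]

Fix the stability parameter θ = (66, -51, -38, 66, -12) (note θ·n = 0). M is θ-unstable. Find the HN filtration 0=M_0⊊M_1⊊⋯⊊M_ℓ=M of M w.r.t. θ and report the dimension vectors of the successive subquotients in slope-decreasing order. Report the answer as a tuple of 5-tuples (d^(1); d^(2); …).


Interval decomposition of M: I[1,2], I[2,2], I[2,4], I[2,5], I[3,3], I[4,4]^2.
HN type (ℓ=5): μ^(1)=66; μ^(2)=27; μ^(3)=15/2; μ^(4)=-38; μ^(5)=-51

((0, 0, 0, 3, 0); (0, 0, 0, 1, 1); (1, 1, 0, 0, 0); (0, 0, 3, 0, 0); (0, 3, 0, 0, 0))


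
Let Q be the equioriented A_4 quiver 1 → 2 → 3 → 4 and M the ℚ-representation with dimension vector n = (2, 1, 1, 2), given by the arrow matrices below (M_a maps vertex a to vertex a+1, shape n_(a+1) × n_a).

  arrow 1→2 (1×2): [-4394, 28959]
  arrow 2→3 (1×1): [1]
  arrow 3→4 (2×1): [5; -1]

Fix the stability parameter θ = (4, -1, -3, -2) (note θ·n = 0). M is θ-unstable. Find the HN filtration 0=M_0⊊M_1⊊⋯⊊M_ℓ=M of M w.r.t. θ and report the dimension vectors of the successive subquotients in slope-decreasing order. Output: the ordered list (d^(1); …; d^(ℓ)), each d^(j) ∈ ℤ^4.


Via rank(M_{q-1}∘⋯∘M_p): M ≅ I[1,1], I[1,4], I[4,4].
μ_θ-semistable layers: μ^(1)=4; μ^(2)=-1/2; μ^(3)=-2

((1, 0, 0, 0); (1, 1, 1, 1); (0, 0, 0, 1))


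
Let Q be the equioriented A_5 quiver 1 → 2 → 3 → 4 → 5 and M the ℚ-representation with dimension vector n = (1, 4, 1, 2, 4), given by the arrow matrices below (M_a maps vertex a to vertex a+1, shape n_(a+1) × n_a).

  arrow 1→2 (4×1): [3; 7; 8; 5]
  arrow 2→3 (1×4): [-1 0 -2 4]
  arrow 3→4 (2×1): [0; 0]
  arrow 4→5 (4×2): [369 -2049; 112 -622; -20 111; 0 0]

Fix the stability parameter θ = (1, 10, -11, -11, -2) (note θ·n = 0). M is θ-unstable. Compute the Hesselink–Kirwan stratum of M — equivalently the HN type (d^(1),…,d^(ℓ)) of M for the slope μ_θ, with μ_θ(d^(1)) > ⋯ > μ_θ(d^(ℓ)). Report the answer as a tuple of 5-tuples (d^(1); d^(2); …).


Barcode: M ≅ I[1,3], I[2,2]^3, I[4,5]^2, I[5,5]^2. HN layers by μ_θ (4 steps, strictly decreasing):
  μ^(1)=10; μ^(2)=0; μ^(3)=-2; μ^(4)=-11

((0, 3, 0, 0, 0); (1, 1, 1, 0, 0); (0, 0, 0, 0, 4); (0, 0, 0, 2, 0))


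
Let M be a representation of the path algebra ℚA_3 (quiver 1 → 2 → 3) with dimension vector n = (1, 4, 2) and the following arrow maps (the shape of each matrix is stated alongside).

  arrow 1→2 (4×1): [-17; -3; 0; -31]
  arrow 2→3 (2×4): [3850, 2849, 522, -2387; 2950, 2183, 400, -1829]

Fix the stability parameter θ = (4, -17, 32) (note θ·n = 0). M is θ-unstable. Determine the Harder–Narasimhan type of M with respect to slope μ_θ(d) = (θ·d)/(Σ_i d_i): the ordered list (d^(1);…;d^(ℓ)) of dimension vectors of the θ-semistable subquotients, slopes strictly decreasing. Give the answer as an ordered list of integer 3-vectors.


Barcode: M ≅ I[1,2], I[2,2], I[2,3]^2. HN layers by μ_θ (3 steps, strictly decreasing):
  μ^(1)=32; μ^(2)=-13/2; μ^(3)=-17

((0, 0, 2); (1, 1, 0); (0, 3, 0))


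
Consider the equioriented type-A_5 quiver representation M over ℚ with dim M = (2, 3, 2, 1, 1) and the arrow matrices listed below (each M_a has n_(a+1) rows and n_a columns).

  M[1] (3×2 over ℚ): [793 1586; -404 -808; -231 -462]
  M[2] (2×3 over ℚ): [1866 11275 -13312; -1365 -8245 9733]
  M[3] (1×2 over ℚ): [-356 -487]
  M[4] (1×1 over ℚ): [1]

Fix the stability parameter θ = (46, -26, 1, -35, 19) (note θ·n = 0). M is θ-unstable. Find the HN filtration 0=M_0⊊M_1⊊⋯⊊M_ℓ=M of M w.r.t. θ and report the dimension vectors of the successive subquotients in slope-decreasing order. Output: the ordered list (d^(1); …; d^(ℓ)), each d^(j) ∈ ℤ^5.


Interval decomposition of M: I[1,1], I[1,5], I[2,2], I[2,3].
HN type (ℓ=5): μ^(1)=46; μ^(2)=19; μ^(3)=1; μ^(4)=-7/2; μ^(5)=-26

((1, 0, 0, 0, 0); (0, 0, 0, 0, 1); (0, 0, 1, 0, 0); (1, 1, 1, 1, 0); (0, 2, 0, 0, 0))


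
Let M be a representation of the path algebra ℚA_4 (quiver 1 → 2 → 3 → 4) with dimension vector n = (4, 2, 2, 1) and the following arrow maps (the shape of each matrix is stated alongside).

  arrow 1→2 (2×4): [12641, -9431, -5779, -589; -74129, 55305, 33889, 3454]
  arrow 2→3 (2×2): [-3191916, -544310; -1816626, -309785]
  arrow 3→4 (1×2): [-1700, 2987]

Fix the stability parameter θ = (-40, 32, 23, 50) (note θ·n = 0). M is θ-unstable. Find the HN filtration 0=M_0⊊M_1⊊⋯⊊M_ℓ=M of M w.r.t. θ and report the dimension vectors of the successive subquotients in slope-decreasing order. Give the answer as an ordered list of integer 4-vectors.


Via rank(M_{q-1}∘⋯∘M_p): M ≅ I[1,1]^2, I[1,2], I[1,4], I[3,3].
μ_θ-semistable layers: μ^(1)=50; μ^(2)=32; μ^(3)=55/2; μ^(4)=23; μ^(5)=-40

((0, 0, 0, 1); (0, 1, 0, 0); (0, 1, 1, 0); (0, 0, 1, 0); (4, 0, 0, 0))


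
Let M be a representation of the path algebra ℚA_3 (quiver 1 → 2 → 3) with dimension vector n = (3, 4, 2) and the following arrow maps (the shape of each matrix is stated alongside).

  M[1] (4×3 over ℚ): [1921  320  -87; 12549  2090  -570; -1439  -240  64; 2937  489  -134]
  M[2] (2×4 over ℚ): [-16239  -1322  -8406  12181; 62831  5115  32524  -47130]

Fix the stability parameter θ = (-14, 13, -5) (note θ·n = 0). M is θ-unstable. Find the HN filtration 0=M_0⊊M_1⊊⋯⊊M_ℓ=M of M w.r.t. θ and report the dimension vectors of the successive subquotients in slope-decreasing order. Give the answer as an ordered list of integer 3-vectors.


Barcode: M ≅ I[1,2], I[1,3]^2, I[2,2]. HN layers by μ_θ (3 steps, strictly decreasing):
  μ^(1)=13; μ^(2)=4; μ^(3)=-14

((0, 2, 0); (0, 2, 2); (3, 0, 0))


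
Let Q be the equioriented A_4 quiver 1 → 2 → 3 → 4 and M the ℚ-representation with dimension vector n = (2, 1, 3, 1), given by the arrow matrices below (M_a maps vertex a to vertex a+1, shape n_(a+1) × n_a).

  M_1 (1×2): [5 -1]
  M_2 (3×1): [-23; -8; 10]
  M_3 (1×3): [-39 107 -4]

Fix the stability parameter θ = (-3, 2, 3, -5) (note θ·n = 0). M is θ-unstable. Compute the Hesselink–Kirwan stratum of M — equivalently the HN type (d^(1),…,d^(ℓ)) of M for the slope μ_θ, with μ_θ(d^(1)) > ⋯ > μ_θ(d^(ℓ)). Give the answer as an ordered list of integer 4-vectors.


Interval decomposition of M: I[1,1], I[1,4], I[3,3]^2.
HN type (ℓ=3): μ^(1)=3; μ^(2)=0; μ^(3)=-3

((0, 0, 2, 0); (0, 1, 1, 1); (2, 0, 0, 0))
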